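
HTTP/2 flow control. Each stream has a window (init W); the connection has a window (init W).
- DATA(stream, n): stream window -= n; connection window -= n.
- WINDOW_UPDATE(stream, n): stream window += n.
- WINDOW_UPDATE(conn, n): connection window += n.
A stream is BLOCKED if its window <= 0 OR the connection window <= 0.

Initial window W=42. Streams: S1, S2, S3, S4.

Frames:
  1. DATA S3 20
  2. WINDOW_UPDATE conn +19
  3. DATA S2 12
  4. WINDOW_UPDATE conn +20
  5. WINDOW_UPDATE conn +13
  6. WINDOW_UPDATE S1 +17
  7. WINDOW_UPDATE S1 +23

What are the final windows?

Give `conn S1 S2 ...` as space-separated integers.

Answer: 62 82 30 22 42

Derivation:
Op 1: conn=22 S1=42 S2=42 S3=22 S4=42 blocked=[]
Op 2: conn=41 S1=42 S2=42 S3=22 S4=42 blocked=[]
Op 3: conn=29 S1=42 S2=30 S3=22 S4=42 blocked=[]
Op 4: conn=49 S1=42 S2=30 S3=22 S4=42 blocked=[]
Op 5: conn=62 S1=42 S2=30 S3=22 S4=42 blocked=[]
Op 6: conn=62 S1=59 S2=30 S3=22 S4=42 blocked=[]
Op 7: conn=62 S1=82 S2=30 S3=22 S4=42 blocked=[]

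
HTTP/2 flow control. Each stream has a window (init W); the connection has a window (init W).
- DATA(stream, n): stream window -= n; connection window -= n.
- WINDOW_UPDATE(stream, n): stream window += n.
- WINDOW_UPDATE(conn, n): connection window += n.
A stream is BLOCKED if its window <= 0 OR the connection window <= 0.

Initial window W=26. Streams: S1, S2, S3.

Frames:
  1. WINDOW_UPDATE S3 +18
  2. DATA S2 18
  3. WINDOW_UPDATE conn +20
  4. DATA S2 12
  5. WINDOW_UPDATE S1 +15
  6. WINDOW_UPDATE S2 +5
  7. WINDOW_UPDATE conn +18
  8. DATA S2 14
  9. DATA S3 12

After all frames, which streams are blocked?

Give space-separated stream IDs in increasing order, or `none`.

Op 1: conn=26 S1=26 S2=26 S3=44 blocked=[]
Op 2: conn=8 S1=26 S2=8 S3=44 blocked=[]
Op 3: conn=28 S1=26 S2=8 S3=44 blocked=[]
Op 4: conn=16 S1=26 S2=-4 S3=44 blocked=[2]
Op 5: conn=16 S1=41 S2=-4 S3=44 blocked=[2]
Op 6: conn=16 S1=41 S2=1 S3=44 blocked=[]
Op 7: conn=34 S1=41 S2=1 S3=44 blocked=[]
Op 8: conn=20 S1=41 S2=-13 S3=44 blocked=[2]
Op 9: conn=8 S1=41 S2=-13 S3=32 blocked=[2]

Answer: S2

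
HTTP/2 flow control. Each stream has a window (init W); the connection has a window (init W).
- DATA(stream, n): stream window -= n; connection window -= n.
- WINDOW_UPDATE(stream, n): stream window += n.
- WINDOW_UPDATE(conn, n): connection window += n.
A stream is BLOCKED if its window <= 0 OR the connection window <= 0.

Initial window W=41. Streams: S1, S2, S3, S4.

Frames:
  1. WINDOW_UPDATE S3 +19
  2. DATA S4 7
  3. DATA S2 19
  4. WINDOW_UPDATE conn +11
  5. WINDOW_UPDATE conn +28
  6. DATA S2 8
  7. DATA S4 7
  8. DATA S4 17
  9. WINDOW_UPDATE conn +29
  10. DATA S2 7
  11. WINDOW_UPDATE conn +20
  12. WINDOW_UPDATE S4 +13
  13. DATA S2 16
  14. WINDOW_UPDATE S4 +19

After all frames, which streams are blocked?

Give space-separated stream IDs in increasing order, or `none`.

Op 1: conn=41 S1=41 S2=41 S3=60 S4=41 blocked=[]
Op 2: conn=34 S1=41 S2=41 S3=60 S4=34 blocked=[]
Op 3: conn=15 S1=41 S2=22 S3=60 S4=34 blocked=[]
Op 4: conn=26 S1=41 S2=22 S3=60 S4=34 blocked=[]
Op 5: conn=54 S1=41 S2=22 S3=60 S4=34 blocked=[]
Op 6: conn=46 S1=41 S2=14 S3=60 S4=34 blocked=[]
Op 7: conn=39 S1=41 S2=14 S3=60 S4=27 blocked=[]
Op 8: conn=22 S1=41 S2=14 S3=60 S4=10 blocked=[]
Op 9: conn=51 S1=41 S2=14 S3=60 S4=10 blocked=[]
Op 10: conn=44 S1=41 S2=7 S3=60 S4=10 blocked=[]
Op 11: conn=64 S1=41 S2=7 S3=60 S4=10 blocked=[]
Op 12: conn=64 S1=41 S2=7 S3=60 S4=23 blocked=[]
Op 13: conn=48 S1=41 S2=-9 S3=60 S4=23 blocked=[2]
Op 14: conn=48 S1=41 S2=-9 S3=60 S4=42 blocked=[2]

Answer: S2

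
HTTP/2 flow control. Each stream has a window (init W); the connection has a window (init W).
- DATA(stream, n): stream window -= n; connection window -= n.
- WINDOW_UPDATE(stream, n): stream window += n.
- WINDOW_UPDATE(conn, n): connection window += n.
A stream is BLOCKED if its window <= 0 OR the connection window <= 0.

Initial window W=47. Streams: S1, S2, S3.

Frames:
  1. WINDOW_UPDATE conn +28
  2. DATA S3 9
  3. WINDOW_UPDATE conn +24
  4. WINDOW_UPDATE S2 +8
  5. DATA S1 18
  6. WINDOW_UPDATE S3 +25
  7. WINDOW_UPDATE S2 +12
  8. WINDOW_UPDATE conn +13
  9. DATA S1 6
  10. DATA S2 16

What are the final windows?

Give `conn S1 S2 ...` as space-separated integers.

Op 1: conn=75 S1=47 S2=47 S3=47 blocked=[]
Op 2: conn=66 S1=47 S2=47 S3=38 blocked=[]
Op 3: conn=90 S1=47 S2=47 S3=38 blocked=[]
Op 4: conn=90 S1=47 S2=55 S3=38 blocked=[]
Op 5: conn=72 S1=29 S2=55 S3=38 blocked=[]
Op 6: conn=72 S1=29 S2=55 S3=63 blocked=[]
Op 7: conn=72 S1=29 S2=67 S3=63 blocked=[]
Op 8: conn=85 S1=29 S2=67 S3=63 blocked=[]
Op 9: conn=79 S1=23 S2=67 S3=63 blocked=[]
Op 10: conn=63 S1=23 S2=51 S3=63 blocked=[]

Answer: 63 23 51 63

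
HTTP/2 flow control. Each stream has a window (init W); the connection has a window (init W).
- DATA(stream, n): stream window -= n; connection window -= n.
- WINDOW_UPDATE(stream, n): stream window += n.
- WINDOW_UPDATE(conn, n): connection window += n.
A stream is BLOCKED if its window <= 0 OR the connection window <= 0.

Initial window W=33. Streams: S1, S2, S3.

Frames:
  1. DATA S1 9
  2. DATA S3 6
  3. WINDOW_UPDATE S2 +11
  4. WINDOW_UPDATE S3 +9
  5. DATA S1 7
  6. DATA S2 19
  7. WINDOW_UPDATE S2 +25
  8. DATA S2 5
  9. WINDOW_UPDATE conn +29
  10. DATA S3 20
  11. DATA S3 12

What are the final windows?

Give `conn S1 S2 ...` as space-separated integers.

Answer: -16 17 45 4

Derivation:
Op 1: conn=24 S1=24 S2=33 S3=33 blocked=[]
Op 2: conn=18 S1=24 S2=33 S3=27 blocked=[]
Op 3: conn=18 S1=24 S2=44 S3=27 blocked=[]
Op 4: conn=18 S1=24 S2=44 S3=36 blocked=[]
Op 5: conn=11 S1=17 S2=44 S3=36 blocked=[]
Op 6: conn=-8 S1=17 S2=25 S3=36 blocked=[1, 2, 3]
Op 7: conn=-8 S1=17 S2=50 S3=36 blocked=[1, 2, 3]
Op 8: conn=-13 S1=17 S2=45 S3=36 blocked=[1, 2, 3]
Op 9: conn=16 S1=17 S2=45 S3=36 blocked=[]
Op 10: conn=-4 S1=17 S2=45 S3=16 blocked=[1, 2, 3]
Op 11: conn=-16 S1=17 S2=45 S3=4 blocked=[1, 2, 3]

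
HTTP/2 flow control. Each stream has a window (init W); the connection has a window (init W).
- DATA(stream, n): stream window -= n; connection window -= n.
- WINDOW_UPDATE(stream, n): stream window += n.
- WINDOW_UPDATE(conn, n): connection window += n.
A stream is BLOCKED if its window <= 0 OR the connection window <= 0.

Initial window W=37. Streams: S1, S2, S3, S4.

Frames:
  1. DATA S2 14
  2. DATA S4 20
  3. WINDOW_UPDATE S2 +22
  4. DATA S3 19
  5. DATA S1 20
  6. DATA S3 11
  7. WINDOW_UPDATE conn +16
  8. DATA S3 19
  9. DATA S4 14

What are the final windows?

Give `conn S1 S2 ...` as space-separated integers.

Op 1: conn=23 S1=37 S2=23 S3=37 S4=37 blocked=[]
Op 2: conn=3 S1=37 S2=23 S3=37 S4=17 blocked=[]
Op 3: conn=3 S1=37 S2=45 S3=37 S4=17 blocked=[]
Op 4: conn=-16 S1=37 S2=45 S3=18 S4=17 blocked=[1, 2, 3, 4]
Op 5: conn=-36 S1=17 S2=45 S3=18 S4=17 blocked=[1, 2, 3, 4]
Op 6: conn=-47 S1=17 S2=45 S3=7 S4=17 blocked=[1, 2, 3, 4]
Op 7: conn=-31 S1=17 S2=45 S3=7 S4=17 blocked=[1, 2, 3, 4]
Op 8: conn=-50 S1=17 S2=45 S3=-12 S4=17 blocked=[1, 2, 3, 4]
Op 9: conn=-64 S1=17 S2=45 S3=-12 S4=3 blocked=[1, 2, 3, 4]

Answer: -64 17 45 -12 3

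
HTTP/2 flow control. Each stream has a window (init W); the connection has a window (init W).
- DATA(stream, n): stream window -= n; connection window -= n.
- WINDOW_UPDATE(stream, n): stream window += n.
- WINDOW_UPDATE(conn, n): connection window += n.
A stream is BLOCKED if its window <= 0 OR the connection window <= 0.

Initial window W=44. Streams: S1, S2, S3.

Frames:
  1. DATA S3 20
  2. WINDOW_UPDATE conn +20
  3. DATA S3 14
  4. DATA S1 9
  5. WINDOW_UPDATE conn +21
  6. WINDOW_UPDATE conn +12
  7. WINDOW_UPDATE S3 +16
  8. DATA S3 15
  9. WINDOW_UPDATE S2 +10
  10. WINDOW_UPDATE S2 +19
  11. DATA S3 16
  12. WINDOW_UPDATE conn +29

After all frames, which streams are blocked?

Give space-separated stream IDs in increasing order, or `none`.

Op 1: conn=24 S1=44 S2=44 S3=24 blocked=[]
Op 2: conn=44 S1=44 S2=44 S3=24 blocked=[]
Op 3: conn=30 S1=44 S2=44 S3=10 blocked=[]
Op 4: conn=21 S1=35 S2=44 S3=10 blocked=[]
Op 5: conn=42 S1=35 S2=44 S3=10 blocked=[]
Op 6: conn=54 S1=35 S2=44 S3=10 blocked=[]
Op 7: conn=54 S1=35 S2=44 S3=26 blocked=[]
Op 8: conn=39 S1=35 S2=44 S3=11 blocked=[]
Op 9: conn=39 S1=35 S2=54 S3=11 blocked=[]
Op 10: conn=39 S1=35 S2=73 S3=11 blocked=[]
Op 11: conn=23 S1=35 S2=73 S3=-5 blocked=[3]
Op 12: conn=52 S1=35 S2=73 S3=-5 blocked=[3]

Answer: S3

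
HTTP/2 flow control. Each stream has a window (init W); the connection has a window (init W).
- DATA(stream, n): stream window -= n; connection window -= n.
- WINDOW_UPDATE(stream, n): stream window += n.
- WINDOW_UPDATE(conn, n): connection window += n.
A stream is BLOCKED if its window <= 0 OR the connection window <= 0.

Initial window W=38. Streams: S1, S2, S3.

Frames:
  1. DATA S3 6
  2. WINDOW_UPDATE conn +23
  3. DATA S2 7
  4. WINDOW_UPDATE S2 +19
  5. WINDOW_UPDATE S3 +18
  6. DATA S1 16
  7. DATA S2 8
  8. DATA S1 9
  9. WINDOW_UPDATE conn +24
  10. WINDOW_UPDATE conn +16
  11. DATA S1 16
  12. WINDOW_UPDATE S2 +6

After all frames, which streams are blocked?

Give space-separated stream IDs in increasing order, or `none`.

Op 1: conn=32 S1=38 S2=38 S3=32 blocked=[]
Op 2: conn=55 S1=38 S2=38 S3=32 blocked=[]
Op 3: conn=48 S1=38 S2=31 S3=32 blocked=[]
Op 4: conn=48 S1=38 S2=50 S3=32 blocked=[]
Op 5: conn=48 S1=38 S2=50 S3=50 blocked=[]
Op 6: conn=32 S1=22 S2=50 S3=50 blocked=[]
Op 7: conn=24 S1=22 S2=42 S3=50 blocked=[]
Op 8: conn=15 S1=13 S2=42 S3=50 blocked=[]
Op 9: conn=39 S1=13 S2=42 S3=50 blocked=[]
Op 10: conn=55 S1=13 S2=42 S3=50 blocked=[]
Op 11: conn=39 S1=-3 S2=42 S3=50 blocked=[1]
Op 12: conn=39 S1=-3 S2=48 S3=50 blocked=[1]

Answer: S1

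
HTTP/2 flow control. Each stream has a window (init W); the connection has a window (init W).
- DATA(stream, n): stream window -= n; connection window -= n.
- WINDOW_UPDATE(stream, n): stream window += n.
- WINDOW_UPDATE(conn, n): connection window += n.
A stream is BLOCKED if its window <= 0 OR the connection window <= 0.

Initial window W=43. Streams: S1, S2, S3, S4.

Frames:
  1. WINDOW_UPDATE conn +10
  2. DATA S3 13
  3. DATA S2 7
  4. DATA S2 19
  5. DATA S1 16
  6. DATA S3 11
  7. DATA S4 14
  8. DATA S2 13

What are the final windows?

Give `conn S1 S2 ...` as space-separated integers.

Answer: -40 27 4 19 29

Derivation:
Op 1: conn=53 S1=43 S2=43 S3=43 S4=43 blocked=[]
Op 2: conn=40 S1=43 S2=43 S3=30 S4=43 blocked=[]
Op 3: conn=33 S1=43 S2=36 S3=30 S4=43 blocked=[]
Op 4: conn=14 S1=43 S2=17 S3=30 S4=43 blocked=[]
Op 5: conn=-2 S1=27 S2=17 S3=30 S4=43 blocked=[1, 2, 3, 4]
Op 6: conn=-13 S1=27 S2=17 S3=19 S4=43 blocked=[1, 2, 3, 4]
Op 7: conn=-27 S1=27 S2=17 S3=19 S4=29 blocked=[1, 2, 3, 4]
Op 8: conn=-40 S1=27 S2=4 S3=19 S4=29 blocked=[1, 2, 3, 4]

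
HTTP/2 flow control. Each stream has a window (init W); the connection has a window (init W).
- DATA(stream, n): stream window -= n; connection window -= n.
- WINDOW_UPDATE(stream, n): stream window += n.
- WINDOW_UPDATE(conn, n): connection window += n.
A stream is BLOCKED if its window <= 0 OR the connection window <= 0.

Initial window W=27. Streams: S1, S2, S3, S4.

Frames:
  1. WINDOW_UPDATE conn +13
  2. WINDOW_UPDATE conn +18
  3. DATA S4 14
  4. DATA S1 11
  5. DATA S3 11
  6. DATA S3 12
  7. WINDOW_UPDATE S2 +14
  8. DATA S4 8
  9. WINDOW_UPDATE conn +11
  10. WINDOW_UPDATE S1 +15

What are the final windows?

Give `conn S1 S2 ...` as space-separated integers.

Op 1: conn=40 S1=27 S2=27 S3=27 S4=27 blocked=[]
Op 2: conn=58 S1=27 S2=27 S3=27 S4=27 blocked=[]
Op 3: conn=44 S1=27 S2=27 S3=27 S4=13 blocked=[]
Op 4: conn=33 S1=16 S2=27 S3=27 S4=13 blocked=[]
Op 5: conn=22 S1=16 S2=27 S3=16 S4=13 blocked=[]
Op 6: conn=10 S1=16 S2=27 S3=4 S4=13 blocked=[]
Op 7: conn=10 S1=16 S2=41 S3=4 S4=13 blocked=[]
Op 8: conn=2 S1=16 S2=41 S3=4 S4=5 blocked=[]
Op 9: conn=13 S1=16 S2=41 S3=4 S4=5 blocked=[]
Op 10: conn=13 S1=31 S2=41 S3=4 S4=5 blocked=[]

Answer: 13 31 41 4 5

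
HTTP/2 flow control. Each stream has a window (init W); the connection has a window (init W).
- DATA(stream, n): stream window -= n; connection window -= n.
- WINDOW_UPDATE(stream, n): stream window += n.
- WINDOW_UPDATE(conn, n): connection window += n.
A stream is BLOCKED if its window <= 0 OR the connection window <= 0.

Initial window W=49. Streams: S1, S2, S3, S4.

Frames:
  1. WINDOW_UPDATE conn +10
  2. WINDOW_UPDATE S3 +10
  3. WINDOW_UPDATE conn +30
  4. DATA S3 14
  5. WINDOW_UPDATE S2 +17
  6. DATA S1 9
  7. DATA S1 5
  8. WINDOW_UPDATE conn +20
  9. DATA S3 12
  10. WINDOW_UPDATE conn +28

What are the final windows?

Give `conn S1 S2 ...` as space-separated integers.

Answer: 97 35 66 33 49

Derivation:
Op 1: conn=59 S1=49 S2=49 S3=49 S4=49 blocked=[]
Op 2: conn=59 S1=49 S2=49 S3=59 S4=49 blocked=[]
Op 3: conn=89 S1=49 S2=49 S3=59 S4=49 blocked=[]
Op 4: conn=75 S1=49 S2=49 S3=45 S4=49 blocked=[]
Op 5: conn=75 S1=49 S2=66 S3=45 S4=49 blocked=[]
Op 6: conn=66 S1=40 S2=66 S3=45 S4=49 blocked=[]
Op 7: conn=61 S1=35 S2=66 S3=45 S4=49 blocked=[]
Op 8: conn=81 S1=35 S2=66 S3=45 S4=49 blocked=[]
Op 9: conn=69 S1=35 S2=66 S3=33 S4=49 blocked=[]
Op 10: conn=97 S1=35 S2=66 S3=33 S4=49 blocked=[]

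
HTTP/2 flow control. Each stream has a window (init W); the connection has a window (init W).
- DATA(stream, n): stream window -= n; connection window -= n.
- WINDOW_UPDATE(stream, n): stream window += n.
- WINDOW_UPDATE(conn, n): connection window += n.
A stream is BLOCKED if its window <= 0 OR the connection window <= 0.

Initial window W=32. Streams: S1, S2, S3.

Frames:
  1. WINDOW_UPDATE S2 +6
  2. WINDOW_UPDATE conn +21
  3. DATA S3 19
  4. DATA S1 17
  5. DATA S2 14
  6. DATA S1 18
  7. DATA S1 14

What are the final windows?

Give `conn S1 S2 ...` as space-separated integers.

Op 1: conn=32 S1=32 S2=38 S3=32 blocked=[]
Op 2: conn=53 S1=32 S2=38 S3=32 blocked=[]
Op 3: conn=34 S1=32 S2=38 S3=13 blocked=[]
Op 4: conn=17 S1=15 S2=38 S3=13 blocked=[]
Op 5: conn=3 S1=15 S2=24 S3=13 blocked=[]
Op 6: conn=-15 S1=-3 S2=24 S3=13 blocked=[1, 2, 3]
Op 7: conn=-29 S1=-17 S2=24 S3=13 blocked=[1, 2, 3]

Answer: -29 -17 24 13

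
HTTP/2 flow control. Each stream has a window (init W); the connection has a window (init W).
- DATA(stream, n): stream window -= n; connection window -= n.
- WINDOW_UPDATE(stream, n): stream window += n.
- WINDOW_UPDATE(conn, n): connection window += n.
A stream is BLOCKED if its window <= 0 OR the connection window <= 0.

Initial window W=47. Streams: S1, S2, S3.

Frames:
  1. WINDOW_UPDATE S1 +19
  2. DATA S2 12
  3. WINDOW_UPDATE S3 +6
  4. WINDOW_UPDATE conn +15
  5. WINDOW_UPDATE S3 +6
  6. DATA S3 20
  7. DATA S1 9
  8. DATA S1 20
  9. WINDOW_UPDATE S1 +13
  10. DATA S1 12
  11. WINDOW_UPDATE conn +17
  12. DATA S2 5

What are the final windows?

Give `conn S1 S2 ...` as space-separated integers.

Op 1: conn=47 S1=66 S2=47 S3=47 blocked=[]
Op 2: conn=35 S1=66 S2=35 S3=47 blocked=[]
Op 3: conn=35 S1=66 S2=35 S3=53 blocked=[]
Op 4: conn=50 S1=66 S2=35 S3=53 blocked=[]
Op 5: conn=50 S1=66 S2=35 S3=59 blocked=[]
Op 6: conn=30 S1=66 S2=35 S3=39 blocked=[]
Op 7: conn=21 S1=57 S2=35 S3=39 blocked=[]
Op 8: conn=1 S1=37 S2=35 S3=39 blocked=[]
Op 9: conn=1 S1=50 S2=35 S3=39 blocked=[]
Op 10: conn=-11 S1=38 S2=35 S3=39 blocked=[1, 2, 3]
Op 11: conn=6 S1=38 S2=35 S3=39 blocked=[]
Op 12: conn=1 S1=38 S2=30 S3=39 blocked=[]

Answer: 1 38 30 39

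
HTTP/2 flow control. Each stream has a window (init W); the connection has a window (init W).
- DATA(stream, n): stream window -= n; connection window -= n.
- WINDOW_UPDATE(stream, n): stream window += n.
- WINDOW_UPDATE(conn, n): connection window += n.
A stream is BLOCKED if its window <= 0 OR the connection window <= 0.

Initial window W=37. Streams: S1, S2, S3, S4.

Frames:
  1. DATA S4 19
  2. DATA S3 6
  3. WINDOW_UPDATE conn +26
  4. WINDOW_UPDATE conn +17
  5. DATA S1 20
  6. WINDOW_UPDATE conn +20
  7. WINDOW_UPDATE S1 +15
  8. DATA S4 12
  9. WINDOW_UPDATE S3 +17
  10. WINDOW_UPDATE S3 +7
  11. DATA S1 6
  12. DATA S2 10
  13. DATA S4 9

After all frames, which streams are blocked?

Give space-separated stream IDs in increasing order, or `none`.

Op 1: conn=18 S1=37 S2=37 S3=37 S4=18 blocked=[]
Op 2: conn=12 S1=37 S2=37 S3=31 S4=18 blocked=[]
Op 3: conn=38 S1=37 S2=37 S3=31 S4=18 blocked=[]
Op 4: conn=55 S1=37 S2=37 S3=31 S4=18 blocked=[]
Op 5: conn=35 S1=17 S2=37 S3=31 S4=18 blocked=[]
Op 6: conn=55 S1=17 S2=37 S3=31 S4=18 blocked=[]
Op 7: conn=55 S1=32 S2=37 S3=31 S4=18 blocked=[]
Op 8: conn=43 S1=32 S2=37 S3=31 S4=6 blocked=[]
Op 9: conn=43 S1=32 S2=37 S3=48 S4=6 blocked=[]
Op 10: conn=43 S1=32 S2=37 S3=55 S4=6 blocked=[]
Op 11: conn=37 S1=26 S2=37 S3=55 S4=6 blocked=[]
Op 12: conn=27 S1=26 S2=27 S3=55 S4=6 blocked=[]
Op 13: conn=18 S1=26 S2=27 S3=55 S4=-3 blocked=[4]

Answer: S4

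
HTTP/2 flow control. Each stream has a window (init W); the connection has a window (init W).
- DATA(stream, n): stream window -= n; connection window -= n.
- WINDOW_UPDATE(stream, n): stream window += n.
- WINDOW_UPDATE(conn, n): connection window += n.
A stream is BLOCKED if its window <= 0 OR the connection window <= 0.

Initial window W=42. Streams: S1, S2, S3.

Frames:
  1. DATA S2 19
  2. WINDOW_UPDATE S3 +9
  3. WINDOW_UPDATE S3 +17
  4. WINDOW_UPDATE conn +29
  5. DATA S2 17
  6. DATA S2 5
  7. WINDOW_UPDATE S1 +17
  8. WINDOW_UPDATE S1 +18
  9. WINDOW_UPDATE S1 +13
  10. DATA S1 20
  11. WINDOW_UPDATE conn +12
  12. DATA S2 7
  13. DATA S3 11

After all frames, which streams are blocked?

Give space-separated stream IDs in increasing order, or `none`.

Op 1: conn=23 S1=42 S2=23 S3=42 blocked=[]
Op 2: conn=23 S1=42 S2=23 S3=51 blocked=[]
Op 3: conn=23 S1=42 S2=23 S3=68 blocked=[]
Op 4: conn=52 S1=42 S2=23 S3=68 blocked=[]
Op 5: conn=35 S1=42 S2=6 S3=68 blocked=[]
Op 6: conn=30 S1=42 S2=1 S3=68 blocked=[]
Op 7: conn=30 S1=59 S2=1 S3=68 blocked=[]
Op 8: conn=30 S1=77 S2=1 S3=68 blocked=[]
Op 9: conn=30 S1=90 S2=1 S3=68 blocked=[]
Op 10: conn=10 S1=70 S2=1 S3=68 blocked=[]
Op 11: conn=22 S1=70 S2=1 S3=68 blocked=[]
Op 12: conn=15 S1=70 S2=-6 S3=68 blocked=[2]
Op 13: conn=4 S1=70 S2=-6 S3=57 blocked=[2]

Answer: S2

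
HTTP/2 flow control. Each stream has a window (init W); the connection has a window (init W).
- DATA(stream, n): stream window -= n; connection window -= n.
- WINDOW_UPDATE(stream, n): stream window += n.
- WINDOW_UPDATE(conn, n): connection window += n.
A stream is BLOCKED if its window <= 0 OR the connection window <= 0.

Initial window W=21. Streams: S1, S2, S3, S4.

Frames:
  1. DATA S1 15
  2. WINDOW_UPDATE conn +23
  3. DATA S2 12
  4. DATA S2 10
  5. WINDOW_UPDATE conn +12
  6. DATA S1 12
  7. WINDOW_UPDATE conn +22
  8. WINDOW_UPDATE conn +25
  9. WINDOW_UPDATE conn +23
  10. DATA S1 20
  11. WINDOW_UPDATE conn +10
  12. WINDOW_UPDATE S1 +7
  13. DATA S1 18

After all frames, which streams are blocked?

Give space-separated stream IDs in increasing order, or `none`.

Op 1: conn=6 S1=6 S2=21 S3=21 S4=21 blocked=[]
Op 2: conn=29 S1=6 S2=21 S3=21 S4=21 blocked=[]
Op 3: conn=17 S1=6 S2=9 S3=21 S4=21 blocked=[]
Op 4: conn=7 S1=6 S2=-1 S3=21 S4=21 blocked=[2]
Op 5: conn=19 S1=6 S2=-1 S3=21 S4=21 blocked=[2]
Op 6: conn=7 S1=-6 S2=-1 S3=21 S4=21 blocked=[1, 2]
Op 7: conn=29 S1=-6 S2=-1 S3=21 S4=21 blocked=[1, 2]
Op 8: conn=54 S1=-6 S2=-1 S3=21 S4=21 blocked=[1, 2]
Op 9: conn=77 S1=-6 S2=-1 S3=21 S4=21 blocked=[1, 2]
Op 10: conn=57 S1=-26 S2=-1 S3=21 S4=21 blocked=[1, 2]
Op 11: conn=67 S1=-26 S2=-1 S3=21 S4=21 blocked=[1, 2]
Op 12: conn=67 S1=-19 S2=-1 S3=21 S4=21 blocked=[1, 2]
Op 13: conn=49 S1=-37 S2=-1 S3=21 S4=21 blocked=[1, 2]

Answer: S1 S2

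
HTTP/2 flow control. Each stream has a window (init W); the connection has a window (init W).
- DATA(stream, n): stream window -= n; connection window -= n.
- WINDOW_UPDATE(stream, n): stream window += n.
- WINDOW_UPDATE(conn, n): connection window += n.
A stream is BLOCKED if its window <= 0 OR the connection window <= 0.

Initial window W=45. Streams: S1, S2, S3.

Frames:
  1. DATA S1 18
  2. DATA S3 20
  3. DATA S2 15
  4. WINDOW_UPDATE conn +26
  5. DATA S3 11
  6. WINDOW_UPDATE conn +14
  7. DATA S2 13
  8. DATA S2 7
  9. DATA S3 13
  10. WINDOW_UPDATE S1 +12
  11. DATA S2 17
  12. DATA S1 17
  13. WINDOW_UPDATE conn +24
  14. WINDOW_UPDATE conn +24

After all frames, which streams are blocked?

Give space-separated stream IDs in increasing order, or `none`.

Op 1: conn=27 S1=27 S2=45 S3=45 blocked=[]
Op 2: conn=7 S1=27 S2=45 S3=25 blocked=[]
Op 3: conn=-8 S1=27 S2=30 S3=25 blocked=[1, 2, 3]
Op 4: conn=18 S1=27 S2=30 S3=25 blocked=[]
Op 5: conn=7 S1=27 S2=30 S3=14 blocked=[]
Op 6: conn=21 S1=27 S2=30 S3=14 blocked=[]
Op 7: conn=8 S1=27 S2=17 S3=14 blocked=[]
Op 8: conn=1 S1=27 S2=10 S3=14 blocked=[]
Op 9: conn=-12 S1=27 S2=10 S3=1 blocked=[1, 2, 3]
Op 10: conn=-12 S1=39 S2=10 S3=1 blocked=[1, 2, 3]
Op 11: conn=-29 S1=39 S2=-7 S3=1 blocked=[1, 2, 3]
Op 12: conn=-46 S1=22 S2=-7 S3=1 blocked=[1, 2, 3]
Op 13: conn=-22 S1=22 S2=-7 S3=1 blocked=[1, 2, 3]
Op 14: conn=2 S1=22 S2=-7 S3=1 blocked=[2]

Answer: S2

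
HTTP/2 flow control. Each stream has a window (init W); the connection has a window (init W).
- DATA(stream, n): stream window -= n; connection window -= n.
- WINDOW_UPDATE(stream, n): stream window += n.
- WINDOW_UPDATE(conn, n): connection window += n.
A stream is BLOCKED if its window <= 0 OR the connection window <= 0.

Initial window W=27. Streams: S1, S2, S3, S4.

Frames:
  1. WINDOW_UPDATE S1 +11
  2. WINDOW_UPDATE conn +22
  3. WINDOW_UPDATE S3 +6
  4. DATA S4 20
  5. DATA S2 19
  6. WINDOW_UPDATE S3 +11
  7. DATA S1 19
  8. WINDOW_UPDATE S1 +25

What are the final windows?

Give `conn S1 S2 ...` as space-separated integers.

Answer: -9 44 8 44 7

Derivation:
Op 1: conn=27 S1=38 S2=27 S3=27 S4=27 blocked=[]
Op 2: conn=49 S1=38 S2=27 S3=27 S4=27 blocked=[]
Op 3: conn=49 S1=38 S2=27 S3=33 S4=27 blocked=[]
Op 4: conn=29 S1=38 S2=27 S3=33 S4=7 blocked=[]
Op 5: conn=10 S1=38 S2=8 S3=33 S4=7 blocked=[]
Op 6: conn=10 S1=38 S2=8 S3=44 S4=7 blocked=[]
Op 7: conn=-9 S1=19 S2=8 S3=44 S4=7 blocked=[1, 2, 3, 4]
Op 8: conn=-9 S1=44 S2=8 S3=44 S4=7 blocked=[1, 2, 3, 4]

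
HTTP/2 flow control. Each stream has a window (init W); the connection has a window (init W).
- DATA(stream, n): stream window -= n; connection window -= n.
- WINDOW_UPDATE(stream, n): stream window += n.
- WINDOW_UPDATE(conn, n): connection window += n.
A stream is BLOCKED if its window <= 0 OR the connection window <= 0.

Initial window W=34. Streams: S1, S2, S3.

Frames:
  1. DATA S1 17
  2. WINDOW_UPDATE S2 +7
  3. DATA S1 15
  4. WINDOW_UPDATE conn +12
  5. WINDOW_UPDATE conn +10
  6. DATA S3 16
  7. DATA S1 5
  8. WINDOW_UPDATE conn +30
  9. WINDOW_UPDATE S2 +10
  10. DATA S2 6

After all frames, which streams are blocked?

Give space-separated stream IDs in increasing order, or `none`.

Answer: S1

Derivation:
Op 1: conn=17 S1=17 S2=34 S3=34 blocked=[]
Op 2: conn=17 S1=17 S2=41 S3=34 blocked=[]
Op 3: conn=2 S1=2 S2=41 S3=34 blocked=[]
Op 4: conn=14 S1=2 S2=41 S3=34 blocked=[]
Op 5: conn=24 S1=2 S2=41 S3=34 blocked=[]
Op 6: conn=8 S1=2 S2=41 S3=18 blocked=[]
Op 7: conn=3 S1=-3 S2=41 S3=18 blocked=[1]
Op 8: conn=33 S1=-3 S2=41 S3=18 blocked=[1]
Op 9: conn=33 S1=-3 S2=51 S3=18 blocked=[1]
Op 10: conn=27 S1=-3 S2=45 S3=18 blocked=[1]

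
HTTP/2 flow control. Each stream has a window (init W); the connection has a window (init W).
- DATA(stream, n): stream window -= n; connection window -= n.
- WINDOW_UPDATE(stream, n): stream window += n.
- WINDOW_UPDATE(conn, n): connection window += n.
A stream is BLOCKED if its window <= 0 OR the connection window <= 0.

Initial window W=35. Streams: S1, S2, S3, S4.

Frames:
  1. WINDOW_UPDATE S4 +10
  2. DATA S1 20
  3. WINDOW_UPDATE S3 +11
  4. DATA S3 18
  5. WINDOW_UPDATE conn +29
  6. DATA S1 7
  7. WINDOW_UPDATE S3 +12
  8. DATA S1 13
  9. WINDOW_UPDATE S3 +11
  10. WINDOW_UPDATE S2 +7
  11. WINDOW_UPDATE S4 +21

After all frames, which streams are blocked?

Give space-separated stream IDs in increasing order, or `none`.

Op 1: conn=35 S1=35 S2=35 S3=35 S4=45 blocked=[]
Op 2: conn=15 S1=15 S2=35 S3=35 S4=45 blocked=[]
Op 3: conn=15 S1=15 S2=35 S3=46 S4=45 blocked=[]
Op 4: conn=-3 S1=15 S2=35 S3=28 S4=45 blocked=[1, 2, 3, 4]
Op 5: conn=26 S1=15 S2=35 S3=28 S4=45 blocked=[]
Op 6: conn=19 S1=8 S2=35 S3=28 S4=45 blocked=[]
Op 7: conn=19 S1=8 S2=35 S3=40 S4=45 blocked=[]
Op 8: conn=6 S1=-5 S2=35 S3=40 S4=45 blocked=[1]
Op 9: conn=6 S1=-5 S2=35 S3=51 S4=45 blocked=[1]
Op 10: conn=6 S1=-5 S2=42 S3=51 S4=45 blocked=[1]
Op 11: conn=6 S1=-5 S2=42 S3=51 S4=66 blocked=[1]

Answer: S1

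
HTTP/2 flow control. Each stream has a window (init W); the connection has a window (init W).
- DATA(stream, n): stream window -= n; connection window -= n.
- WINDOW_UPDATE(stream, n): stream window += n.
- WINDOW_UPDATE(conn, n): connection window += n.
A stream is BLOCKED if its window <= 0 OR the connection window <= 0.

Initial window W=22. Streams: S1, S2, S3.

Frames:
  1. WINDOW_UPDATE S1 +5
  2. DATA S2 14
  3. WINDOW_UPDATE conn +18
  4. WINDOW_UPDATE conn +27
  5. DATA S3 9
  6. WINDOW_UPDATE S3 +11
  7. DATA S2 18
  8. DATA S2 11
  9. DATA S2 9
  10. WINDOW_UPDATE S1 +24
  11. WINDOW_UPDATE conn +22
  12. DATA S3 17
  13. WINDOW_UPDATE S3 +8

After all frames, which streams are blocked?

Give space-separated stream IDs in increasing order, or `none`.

Op 1: conn=22 S1=27 S2=22 S3=22 blocked=[]
Op 2: conn=8 S1=27 S2=8 S3=22 blocked=[]
Op 3: conn=26 S1=27 S2=8 S3=22 blocked=[]
Op 4: conn=53 S1=27 S2=8 S3=22 blocked=[]
Op 5: conn=44 S1=27 S2=8 S3=13 blocked=[]
Op 6: conn=44 S1=27 S2=8 S3=24 blocked=[]
Op 7: conn=26 S1=27 S2=-10 S3=24 blocked=[2]
Op 8: conn=15 S1=27 S2=-21 S3=24 blocked=[2]
Op 9: conn=6 S1=27 S2=-30 S3=24 blocked=[2]
Op 10: conn=6 S1=51 S2=-30 S3=24 blocked=[2]
Op 11: conn=28 S1=51 S2=-30 S3=24 blocked=[2]
Op 12: conn=11 S1=51 S2=-30 S3=7 blocked=[2]
Op 13: conn=11 S1=51 S2=-30 S3=15 blocked=[2]

Answer: S2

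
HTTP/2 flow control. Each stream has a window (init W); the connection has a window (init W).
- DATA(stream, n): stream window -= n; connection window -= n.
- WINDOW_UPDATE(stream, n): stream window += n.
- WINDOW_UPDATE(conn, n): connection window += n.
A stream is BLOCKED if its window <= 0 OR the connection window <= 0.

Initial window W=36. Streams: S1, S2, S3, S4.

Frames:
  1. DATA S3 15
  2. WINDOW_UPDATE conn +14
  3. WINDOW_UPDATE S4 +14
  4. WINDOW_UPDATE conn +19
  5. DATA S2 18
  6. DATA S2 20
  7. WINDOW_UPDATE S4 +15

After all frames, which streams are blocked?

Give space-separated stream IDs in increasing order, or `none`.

Op 1: conn=21 S1=36 S2=36 S3=21 S4=36 blocked=[]
Op 2: conn=35 S1=36 S2=36 S3=21 S4=36 blocked=[]
Op 3: conn=35 S1=36 S2=36 S3=21 S4=50 blocked=[]
Op 4: conn=54 S1=36 S2=36 S3=21 S4=50 blocked=[]
Op 5: conn=36 S1=36 S2=18 S3=21 S4=50 blocked=[]
Op 6: conn=16 S1=36 S2=-2 S3=21 S4=50 blocked=[2]
Op 7: conn=16 S1=36 S2=-2 S3=21 S4=65 blocked=[2]

Answer: S2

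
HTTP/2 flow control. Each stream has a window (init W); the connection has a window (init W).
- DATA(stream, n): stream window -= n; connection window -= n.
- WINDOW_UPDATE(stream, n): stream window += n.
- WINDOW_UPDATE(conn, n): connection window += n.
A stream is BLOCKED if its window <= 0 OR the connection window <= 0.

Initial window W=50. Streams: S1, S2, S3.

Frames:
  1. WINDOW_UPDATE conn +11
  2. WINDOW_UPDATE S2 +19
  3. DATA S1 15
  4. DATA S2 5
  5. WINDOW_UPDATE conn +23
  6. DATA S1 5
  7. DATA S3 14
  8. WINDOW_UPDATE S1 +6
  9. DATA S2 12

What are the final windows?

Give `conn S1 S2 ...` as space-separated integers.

Answer: 33 36 52 36

Derivation:
Op 1: conn=61 S1=50 S2=50 S3=50 blocked=[]
Op 2: conn=61 S1=50 S2=69 S3=50 blocked=[]
Op 3: conn=46 S1=35 S2=69 S3=50 blocked=[]
Op 4: conn=41 S1=35 S2=64 S3=50 blocked=[]
Op 5: conn=64 S1=35 S2=64 S3=50 blocked=[]
Op 6: conn=59 S1=30 S2=64 S3=50 blocked=[]
Op 7: conn=45 S1=30 S2=64 S3=36 blocked=[]
Op 8: conn=45 S1=36 S2=64 S3=36 blocked=[]
Op 9: conn=33 S1=36 S2=52 S3=36 blocked=[]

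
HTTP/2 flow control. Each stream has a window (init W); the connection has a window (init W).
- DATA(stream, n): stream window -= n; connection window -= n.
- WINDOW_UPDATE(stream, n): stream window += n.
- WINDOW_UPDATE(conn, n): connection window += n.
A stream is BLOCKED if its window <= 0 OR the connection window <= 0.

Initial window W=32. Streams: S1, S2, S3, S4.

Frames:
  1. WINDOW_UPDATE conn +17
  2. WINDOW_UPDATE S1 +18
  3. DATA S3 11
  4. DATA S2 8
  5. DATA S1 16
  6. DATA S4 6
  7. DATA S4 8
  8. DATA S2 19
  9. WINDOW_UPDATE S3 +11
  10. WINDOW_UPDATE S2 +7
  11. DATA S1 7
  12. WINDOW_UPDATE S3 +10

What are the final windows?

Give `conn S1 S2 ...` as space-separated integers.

Op 1: conn=49 S1=32 S2=32 S3=32 S4=32 blocked=[]
Op 2: conn=49 S1=50 S2=32 S3=32 S4=32 blocked=[]
Op 3: conn=38 S1=50 S2=32 S3=21 S4=32 blocked=[]
Op 4: conn=30 S1=50 S2=24 S3=21 S4=32 blocked=[]
Op 5: conn=14 S1=34 S2=24 S3=21 S4=32 blocked=[]
Op 6: conn=8 S1=34 S2=24 S3=21 S4=26 blocked=[]
Op 7: conn=0 S1=34 S2=24 S3=21 S4=18 blocked=[1, 2, 3, 4]
Op 8: conn=-19 S1=34 S2=5 S3=21 S4=18 blocked=[1, 2, 3, 4]
Op 9: conn=-19 S1=34 S2=5 S3=32 S4=18 blocked=[1, 2, 3, 4]
Op 10: conn=-19 S1=34 S2=12 S3=32 S4=18 blocked=[1, 2, 3, 4]
Op 11: conn=-26 S1=27 S2=12 S3=32 S4=18 blocked=[1, 2, 3, 4]
Op 12: conn=-26 S1=27 S2=12 S3=42 S4=18 blocked=[1, 2, 3, 4]

Answer: -26 27 12 42 18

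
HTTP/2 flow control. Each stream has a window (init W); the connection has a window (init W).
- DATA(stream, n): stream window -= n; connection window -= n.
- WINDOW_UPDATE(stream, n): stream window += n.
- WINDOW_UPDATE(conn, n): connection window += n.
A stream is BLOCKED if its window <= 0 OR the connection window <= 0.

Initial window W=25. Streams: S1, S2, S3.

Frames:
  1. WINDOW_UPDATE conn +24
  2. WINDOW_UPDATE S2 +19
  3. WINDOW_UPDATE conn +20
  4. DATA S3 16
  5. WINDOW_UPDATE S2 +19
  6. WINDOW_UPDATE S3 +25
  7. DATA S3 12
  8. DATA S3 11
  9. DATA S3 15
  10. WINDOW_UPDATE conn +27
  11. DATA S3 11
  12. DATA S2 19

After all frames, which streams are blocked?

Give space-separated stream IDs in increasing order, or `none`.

Op 1: conn=49 S1=25 S2=25 S3=25 blocked=[]
Op 2: conn=49 S1=25 S2=44 S3=25 blocked=[]
Op 3: conn=69 S1=25 S2=44 S3=25 blocked=[]
Op 4: conn=53 S1=25 S2=44 S3=9 blocked=[]
Op 5: conn=53 S1=25 S2=63 S3=9 blocked=[]
Op 6: conn=53 S1=25 S2=63 S3=34 blocked=[]
Op 7: conn=41 S1=25 S2=63 S3=22 blocked=[]
Op 8: conn=30 S1=25 S2=63 S3=11 blocked=[]
Op 9: conn=15 S1=25 S2=63 S3=-4 blocked=[3]
Op 10: conn=42 S1=25 S2=63 S3=-4 blocked=[3]
Op 11: conn=31 S1=25 S2=63 S3=-15 blocked=[3]
Op 12: conn=12 S1=25 S2=44 S3=-15 blocked=[3]

Answer: S3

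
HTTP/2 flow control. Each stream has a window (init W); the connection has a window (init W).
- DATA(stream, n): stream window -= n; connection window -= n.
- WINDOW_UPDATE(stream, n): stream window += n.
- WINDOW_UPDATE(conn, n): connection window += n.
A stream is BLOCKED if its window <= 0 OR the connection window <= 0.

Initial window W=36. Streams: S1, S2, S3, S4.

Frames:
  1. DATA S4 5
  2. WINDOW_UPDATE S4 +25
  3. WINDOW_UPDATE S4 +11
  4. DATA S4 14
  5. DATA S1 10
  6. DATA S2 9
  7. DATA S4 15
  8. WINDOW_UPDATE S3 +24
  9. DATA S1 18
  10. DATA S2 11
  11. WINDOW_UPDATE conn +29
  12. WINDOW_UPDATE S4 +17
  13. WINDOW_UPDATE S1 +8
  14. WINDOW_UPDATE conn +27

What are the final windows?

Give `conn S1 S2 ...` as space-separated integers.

Op 1: conn=31 S1=36 S2=36 S3=36 S4=31 blocked=[]
Op 2: conn=31 S1=36 S2=36 S3=36 S4=56 blocked=[]
Op 3: conn=31 S1=36 S2=36 S3=36 S4=67 blocked=[]
Op 4: conn=17 S1=36 S2=36 S3=36 S4=53 blocked=[]
Op 5: conn=7 S1=26 S2=36 S3=36 S4=53 blocked=[]
Op 6: conn=-2 S1=26 S2=27 S3=36 S4=53 blocked=[1, 2, 3, 4]
Op 7: conn=-17 S1=26 S2=27 S3=36 S4=38 blocked=[1, 2, 3, 4]
Op 8: conn=-17 S1=26 S2=27 S3=60 S4=38 blocked=[1, 2, 3, 4]
Op 9: conn=-35 S1=8 S2=27 S3=60 S4=38 blocked=[1, 2, 3, 4]
Op 10: conn=-46 S1=8 S2=16 S3=60 S4=38 blocked=[1, 2, 3, 4]
Op 11: conn=-17 S1=8 S2=16 S3=60 S4=38 blocked=[1, 2, 3, 4]
Op 12: conn=-17 S1=8 S2=16 S3=60 S4=55 blocked=[1, 2, 3, 4]
Op 13: conn=-17 S1=16 S2=16 S3=60 S4=55 blocked=[1, 2, 3, 4]
Op 14: conn=10 S1=16 S2=16 S3=60 S4=55 blocked=[]

Answer: 10 16 16 60 55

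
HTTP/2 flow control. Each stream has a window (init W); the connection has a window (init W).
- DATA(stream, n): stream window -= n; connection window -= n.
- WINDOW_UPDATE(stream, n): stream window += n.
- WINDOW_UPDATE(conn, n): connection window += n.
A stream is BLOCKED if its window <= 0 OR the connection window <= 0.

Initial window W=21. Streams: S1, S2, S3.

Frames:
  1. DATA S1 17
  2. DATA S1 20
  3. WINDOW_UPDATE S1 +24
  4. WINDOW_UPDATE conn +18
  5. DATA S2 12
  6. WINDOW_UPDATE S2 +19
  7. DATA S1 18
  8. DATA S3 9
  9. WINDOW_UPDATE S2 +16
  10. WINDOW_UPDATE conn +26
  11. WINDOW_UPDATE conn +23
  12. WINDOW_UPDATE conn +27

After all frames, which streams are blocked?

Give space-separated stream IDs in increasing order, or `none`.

Answer: S1

Derivation:
Op 1: conn=4 S1=4 S2=21 S3=21 blocked=[]
Op 2: conn=-16 S1=-16 S2=21 S3=21 blocked=[1, 2, 3]
Op 3: conn=-16 S1=8 S2=21 S3=21 blocked=[1, 2, 3]
Op 4: conn=2 S1=8 S2=21 S3=21 blocked=[]
Op 5: conn=-10 S1=8 S2=9 S3=21 blocked=[1, 2, 3]
Op 6: conn=-10 S1=8 S2=28 S3=21 blocked=[1, 2, 3]
Op 7: conn=-28 S1=-10 S2=28 S3=21 blocked=[1, 2, 3]
Op 8: conn=-37 S1=-10 S2=28 S3=12 blocked=[1, 2, 3]
Op 9: conn=-37 S1=-10 S2=44 S3=12 blocked=[1, 2, 3]
Op 10: conn=-11 S1=-10 S2=44 S3=12 blocked=[1, 2, 3]
Op 11: conn=12 S1=-10 S2=44 S3=12 blocked=[1]
Op 12: conn=39 S1=-10 S2=44 S3=12 blocked=[1]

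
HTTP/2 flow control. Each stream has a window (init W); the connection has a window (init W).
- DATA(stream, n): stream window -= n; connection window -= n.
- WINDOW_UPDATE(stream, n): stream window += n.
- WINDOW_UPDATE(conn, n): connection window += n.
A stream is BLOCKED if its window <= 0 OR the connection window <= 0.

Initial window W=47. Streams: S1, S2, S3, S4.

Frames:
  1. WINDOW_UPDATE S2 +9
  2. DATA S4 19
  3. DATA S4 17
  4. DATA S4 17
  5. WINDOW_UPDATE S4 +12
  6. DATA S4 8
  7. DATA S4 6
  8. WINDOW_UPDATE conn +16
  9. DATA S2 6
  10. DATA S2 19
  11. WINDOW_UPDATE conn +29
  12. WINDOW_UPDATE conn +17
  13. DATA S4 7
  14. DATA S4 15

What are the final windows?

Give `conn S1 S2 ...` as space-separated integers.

Answer: -5 47 31 47 -30

Derivation:
Op 1: conn=47 S1=47 S2=56 S3=47 S4=47 blocked=[]
Op 2: conn=28 S1=47 S2=56 S3=47 S4=28 blocked=[]
Op 3: conn=11 S1=47 S2=56 S3=47 S4=11 blocked=[]
Op 4: conn=-6 S1=47 S2=56 S3=47 S4=-6 blocked=[1, 2, 3, 4]
Op 5: conn=-6 S1=47 S2=56 S3=47 S4=6 blocked=[1, 2, 3, 4]
Op 6: conn=-14 S1=47 S2=56 S3=47 S4=-2 blocked=[1, 2, 3, 4]
Op 7: conn=-20 S1=47 S2=56 S3=47 S4=-8 blocked=[1, 2, 3, 4]
Op 8: conn=-4 S1=47 S2=56 S3=47 S4=-8 blocked=[1, 2, 3, 4]
Op 9: conn=-10 S1=47 S2=50 S3=47 S4=-8 blocked=[1, 2, 3, 4]
Op 10: conn=-29 S1=47 S2=31 S3=47 S4=-8 blocked=[1, 2, 3, 4]
Op 11: conn=0 S1=47 S2=31 S3=47 S4=-8 blocked=[1, 2, 3, 4]
Op 12: conn=17 S1=47 S2=31 S3=47 S4=-8 blocked=[4]
Op 13: conn=10 S1=47 S2=31 S3=47 S4=-15 blocked=[4]
Op 14: conn=-5 S1=47 S2=31 S3=47 S4=-30 blocked=[1, 2, 3, 4]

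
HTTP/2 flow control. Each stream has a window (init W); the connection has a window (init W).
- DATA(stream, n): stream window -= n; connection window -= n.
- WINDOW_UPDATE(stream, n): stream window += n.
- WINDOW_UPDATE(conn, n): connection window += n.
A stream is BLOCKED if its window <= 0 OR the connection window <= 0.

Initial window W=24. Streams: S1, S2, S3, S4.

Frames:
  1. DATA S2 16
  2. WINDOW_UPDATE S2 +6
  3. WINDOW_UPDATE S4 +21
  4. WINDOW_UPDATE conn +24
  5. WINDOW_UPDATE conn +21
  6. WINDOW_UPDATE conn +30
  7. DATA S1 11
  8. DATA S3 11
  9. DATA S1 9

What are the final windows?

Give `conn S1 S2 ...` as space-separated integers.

Op 1: conn=8 S1=24 S2=8 S3=24 S4=24 blocked=[]
Op 2: conn=8 S1=24 S2=14 S3=24 S4=24 blocked=[]
Op 3: conn=8 S1=24 S2=14 S3=24 S4=45 blocked=[]
Op 4: conn=32 S1=24 S2=14 S3=24 S4=45 blocked=[]
Op 5: conn=53 S1=24 S2=14 S3=24 S4=45 blocked=[]
Op 6: conn=83 S1=24 S2=14 S3=24 S4=45 blocked=[]
Op 7: conn=72 S1=13 S2=14 S3=24 S4=45 blocked=[]
Op 8: conn=61 S1=13 S2=14 S3=13 S4=45 blocked=[]
Op 9: conn=52 S1=4 S2=14 S3=13 S4=45 blocked=[]

Answer: 52 4 14 13 45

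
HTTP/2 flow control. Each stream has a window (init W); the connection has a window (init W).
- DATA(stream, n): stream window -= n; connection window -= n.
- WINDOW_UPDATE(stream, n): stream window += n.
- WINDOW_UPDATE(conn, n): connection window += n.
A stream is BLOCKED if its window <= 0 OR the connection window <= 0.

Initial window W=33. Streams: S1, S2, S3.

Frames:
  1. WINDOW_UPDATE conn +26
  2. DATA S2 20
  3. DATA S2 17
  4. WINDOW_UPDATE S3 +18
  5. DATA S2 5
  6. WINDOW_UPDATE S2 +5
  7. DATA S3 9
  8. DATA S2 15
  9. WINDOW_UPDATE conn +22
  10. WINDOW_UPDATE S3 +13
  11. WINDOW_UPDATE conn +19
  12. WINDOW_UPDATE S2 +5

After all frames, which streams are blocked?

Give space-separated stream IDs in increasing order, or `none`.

Op 1: conn=59 S1=33 S2=33 S3=33 blocked=[]
Op 2: conn=39 S1=33 S2=13 S3=33 blocked=[]
Op 3: conn=22 S1=33 S2=-4 S3=33 blocked=[2]
Op 4: conn=22 S1=33 S2=-4 S3=51 blocked=[2]
Op 5: conn=17 S1=33 S2=-9 S3=51 blocked=[2]
Op 6: conn=17 S1=33 S2=-4 S3=51 blocked=[2]
Op 7: conn=8 S1=33 S2=-4 S3=42 blocked=[2]
Op 8: conn=-7 S1=33 S2=-19 S3=42 blocked=[1, 2, 3]
Op 9: conn=15 S1=33 S2=-19 S3=42 blocked=[2]
Op 10: conn=15 S1=33 S2=-19 S3=55 blocked=[2]
Op 11: conn=34 S1=33 S2=-19 S3=55 blocked=[2]
Op 12: conn=34 S1=33 S2=-14 S3=55 blocked=[2]

Answer: S2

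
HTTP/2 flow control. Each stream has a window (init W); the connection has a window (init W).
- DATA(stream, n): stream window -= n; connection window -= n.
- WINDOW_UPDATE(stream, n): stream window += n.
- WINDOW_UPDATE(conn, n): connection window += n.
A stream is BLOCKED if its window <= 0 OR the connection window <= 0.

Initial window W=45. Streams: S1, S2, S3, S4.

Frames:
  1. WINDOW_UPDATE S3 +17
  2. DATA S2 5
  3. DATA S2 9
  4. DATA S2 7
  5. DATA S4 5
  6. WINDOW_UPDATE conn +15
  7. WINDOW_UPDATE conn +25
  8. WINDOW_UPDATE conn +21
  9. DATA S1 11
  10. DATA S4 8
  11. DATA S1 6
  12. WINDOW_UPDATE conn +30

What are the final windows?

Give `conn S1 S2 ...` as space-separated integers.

Answer: 85 28 24 62 32

Derivation:
Op 1: conn=45 S1=45 S2=45 S3=62 S4=45 blocked=[]
Op 2: conn=40 S1=45 S2=40 S3=62 S4=45 blocked=[]
Op 3: conn=31 S1=45 S2=31 S3=62 S4=45 blocked=[]
Op 4: conn=24 S1=45 S2=24 S3=62 S4=45 blocked=[]
Op 5: conn=19 S1=45 S2=24 S3=62 S4=40 blocked=[]
Op 6: conn=34 S1=45 S2=24 S3=62 S4=40 blocked=[]
Op 7: conn=59 S1=45 S2=24 S3=62 S4=40 blocked=[]
Op 8: conn=80 S1=45 S2=24 S3=62 S4=40 blocked=[]
Op 9: conn=69 S1=34 S2=24 S3=62 S4=40 blocked=[]
Op 10: conn=61 S1=34 S2=24 S3=62 S4=32 blocked=[]
Op 11: conn=55 S1=28 S2=24 S3=62 S4=32 blocked=[]
Op 12: conn=85 S1=28 S2=24 S3=62 S4=32 blocked=[]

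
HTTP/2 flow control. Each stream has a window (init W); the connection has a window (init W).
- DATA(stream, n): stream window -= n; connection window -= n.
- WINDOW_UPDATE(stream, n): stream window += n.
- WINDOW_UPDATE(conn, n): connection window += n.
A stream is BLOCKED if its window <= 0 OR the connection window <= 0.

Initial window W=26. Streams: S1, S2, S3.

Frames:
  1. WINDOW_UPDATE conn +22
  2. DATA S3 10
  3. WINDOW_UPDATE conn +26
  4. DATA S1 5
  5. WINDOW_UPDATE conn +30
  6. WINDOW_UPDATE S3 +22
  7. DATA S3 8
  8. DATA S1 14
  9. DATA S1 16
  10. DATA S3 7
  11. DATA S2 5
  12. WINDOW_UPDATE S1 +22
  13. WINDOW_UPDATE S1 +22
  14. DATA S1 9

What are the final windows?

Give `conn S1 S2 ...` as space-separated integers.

Op 1: conn=48 S1=26 S2=26 S3=26 blocked=[]
Op 2: conn=38 S1=26 S2=26 S3=16 blocked=[]
Op 3: conn=64 S1=26 S2=26 S3=16 blocked=[]
Op 4: conn=59 S1=21 S2=26 S3=16 blocked=[]
Op 5: conn=89 S1=21 S2=26 S3=16 blocked=[]
Op 6: conn=89 S1=21 S2=26 S3=38 blocked=[]
Op 7: conn=81 S1=21 S2=26 S3=30 blocked=[]
Op 8: conn=67 S1=7 S2=26 S3=30 blocked=[]
Op 9: conn=51 S1=-9 S2=26 S3=30 blocked=[1]
Op 10: conn=44 S1=-9 S2=26 S3=23 blocked=[1]
Op 11: conn=39 S1=-9 S2=21 S3=23 blocked=[1]
Op 12: conn=39 S1=13 S2=21 S3=23 blocked=[]
Op 13: conn=39 S1=35 S2=21 S3=23 blocked=[]
Op 14: conn=30 S1=26 S2=21 S3=23 blocked=[]

Answer: 30 26 21 23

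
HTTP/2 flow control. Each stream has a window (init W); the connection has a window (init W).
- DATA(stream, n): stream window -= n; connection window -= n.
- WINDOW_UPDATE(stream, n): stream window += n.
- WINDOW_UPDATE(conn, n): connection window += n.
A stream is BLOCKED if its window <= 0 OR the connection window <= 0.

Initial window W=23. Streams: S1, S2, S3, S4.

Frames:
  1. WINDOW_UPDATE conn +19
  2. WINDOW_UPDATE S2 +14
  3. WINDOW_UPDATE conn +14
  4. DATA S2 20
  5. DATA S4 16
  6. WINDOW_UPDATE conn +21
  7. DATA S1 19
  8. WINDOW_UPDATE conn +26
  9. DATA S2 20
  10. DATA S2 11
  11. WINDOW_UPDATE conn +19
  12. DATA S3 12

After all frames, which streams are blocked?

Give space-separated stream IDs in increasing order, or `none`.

Answer: S2

Derivation:
Op 1: conn=42 S1=23 S2=23 S3=23 S4=23 blocked=[]
Op 2: conn=42 S1=23 S2=37 S3=23 S4=23 blocked=[]
Op 3: conn=56 S1=23 S2=37 S3=23 S4=23 blocked=[]
Op 4: conn=36 S1=23 S2=17 S3=23 S4=23 blocked=[]
Op 5: conn=20 S1=23 S2=17 S3=23 S4=7 blocked=[]
Op 6: conn=41 S1=23 S2=17 S3=23 S4=7 blocked=[]
Op 7: conn=22 S1=4 S2=17 S3=23 S4=7 blocked=[]
Op 8: conn=48 S1=4 S2=17 S3=23 S4=7 blocked=[]
Op 9: conn=28 S1=4 S2=-3 S3=23 S4=7 blocked=[2]
Op 10: conn=17 S1=4 S2=-14 S3=23 S4=7 blocked=[2]
Op 11: conn=36 S1=4 S2=-14 S3=23 S4=7 blocked=[2]
Op 12: conn=24 S1=4 S2=-14 S3=11 S4=7 blocked=[2]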